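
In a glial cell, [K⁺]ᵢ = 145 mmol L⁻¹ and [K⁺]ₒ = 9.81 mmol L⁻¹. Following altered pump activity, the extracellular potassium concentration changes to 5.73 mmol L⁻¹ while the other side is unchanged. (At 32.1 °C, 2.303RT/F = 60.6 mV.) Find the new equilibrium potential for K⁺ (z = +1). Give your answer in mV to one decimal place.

-85.0 mV

After the shift: [K⁺]_out = 5.73, [K⁺]_in = 145 mmol L⁻¹.
E_new = (60.6/1)·log₁₀(5.73/145) = 60.60 · (-1.4032) = -85.03 mV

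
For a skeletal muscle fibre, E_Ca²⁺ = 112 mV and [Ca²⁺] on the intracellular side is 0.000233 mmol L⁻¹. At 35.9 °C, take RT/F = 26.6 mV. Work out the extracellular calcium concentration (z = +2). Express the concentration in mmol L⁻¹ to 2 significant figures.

Nernst: E = (26.6/2) · ln([out]/[in]), so ln([out]/[in]) = 112.0 × 2 / 26.6 = 8.4211.
[out]/[in] = e^(8.4211) = 4542.
[out] = 4542 × 0.000233 = 1.058 mmol L⁻¹.

1.1 mmol L⁻¹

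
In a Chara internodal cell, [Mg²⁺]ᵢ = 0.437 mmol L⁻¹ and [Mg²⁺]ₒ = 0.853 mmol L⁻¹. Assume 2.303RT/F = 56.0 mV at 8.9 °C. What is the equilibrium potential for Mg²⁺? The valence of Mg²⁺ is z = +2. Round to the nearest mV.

E = (56.0/z) · log₁₀([Mg²⁺]_out/[Mg²⁺]_in) with z = +2.
= (56.0/2) · log₁₀(0.853/0.437) = 28.00 · log₁₀(1.952)
= 28.00 · (0.2905) = 8.13 mV

8 mV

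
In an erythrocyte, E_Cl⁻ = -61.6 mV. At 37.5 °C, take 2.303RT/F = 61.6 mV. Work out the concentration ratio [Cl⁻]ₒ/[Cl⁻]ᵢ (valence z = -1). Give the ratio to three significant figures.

10.0

log₁₀([out]/[in]) = E·z/(61.6) = -61.6 × -1 / 61.6 = 1.0000
[out]/[in] = 10^(1.0000) = 10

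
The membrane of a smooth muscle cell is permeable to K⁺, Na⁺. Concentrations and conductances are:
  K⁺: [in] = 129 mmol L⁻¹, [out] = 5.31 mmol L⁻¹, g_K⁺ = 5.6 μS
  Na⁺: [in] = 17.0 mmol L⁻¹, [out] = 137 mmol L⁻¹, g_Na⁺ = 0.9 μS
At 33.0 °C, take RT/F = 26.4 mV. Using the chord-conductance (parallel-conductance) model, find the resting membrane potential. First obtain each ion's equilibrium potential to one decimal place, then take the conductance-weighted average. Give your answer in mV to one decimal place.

E_K⁺ = (26.4/1)·ln(5.31/129) = -84.2 mV
E_Na⁺ = (26.4/1)·ln(137/17.0) = 55.1 mV
Vm = (Σ gᵢEᵢ)/(Σ gᵢ) = (5.6·-84.2 + 0.9·55.1) / (5.6 + 0.9)
= -421.93 / 6.5 = -64.91 mV

-64.9 mV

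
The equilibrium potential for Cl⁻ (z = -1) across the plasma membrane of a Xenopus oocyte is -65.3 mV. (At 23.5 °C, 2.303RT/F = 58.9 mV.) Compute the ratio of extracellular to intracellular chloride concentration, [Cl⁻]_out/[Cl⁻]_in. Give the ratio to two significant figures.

log₁₀([out]/[in]) = E·z/(58.9) = -65.3 × -1 / 58.9 = 1.1087
[out]/[in] = 10^(1.1087) = 12.84

13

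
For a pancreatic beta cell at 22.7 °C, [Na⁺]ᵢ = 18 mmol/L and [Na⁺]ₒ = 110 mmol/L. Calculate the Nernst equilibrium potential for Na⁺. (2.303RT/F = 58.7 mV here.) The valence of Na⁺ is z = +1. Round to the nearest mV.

E = (58.7/z) · log₁₀([Na⁺]_out/[Na⁺]_in) with z = +1.
= (58.7/1) · log₁₀(110/18) = 58.70 · log₁₀(6.111)
= 58.70 · (0.7861) = 46.15 mV

46 mV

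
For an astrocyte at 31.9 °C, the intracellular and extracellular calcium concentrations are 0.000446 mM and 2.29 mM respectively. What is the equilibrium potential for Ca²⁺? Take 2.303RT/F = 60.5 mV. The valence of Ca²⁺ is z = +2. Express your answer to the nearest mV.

112 mV

E = (60.5/z) · log₁₀([Ca²⁺]_out/[Ca²⁺]_in) with z = +2.
= (60.5/2) · log₁₀(2.29/0.000446) = 30.25 · log₁₀(5135)
= 30.25 · (3.7105) = 112.24 mV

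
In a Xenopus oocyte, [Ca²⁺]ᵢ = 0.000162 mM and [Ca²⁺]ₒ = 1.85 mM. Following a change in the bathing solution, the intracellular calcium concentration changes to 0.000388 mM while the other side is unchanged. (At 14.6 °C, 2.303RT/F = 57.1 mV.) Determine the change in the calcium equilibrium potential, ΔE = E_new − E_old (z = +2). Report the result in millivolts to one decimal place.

-10.8 mV

E_old = (57.1/2)·log₁₀(1.85/0.000162) = 115.85 mV
E_new = (57.1/2)·log₁₀(1.85/0.000388) = 105.02 mV
ΔE = 105.02 − (115.85) = -10.83 mV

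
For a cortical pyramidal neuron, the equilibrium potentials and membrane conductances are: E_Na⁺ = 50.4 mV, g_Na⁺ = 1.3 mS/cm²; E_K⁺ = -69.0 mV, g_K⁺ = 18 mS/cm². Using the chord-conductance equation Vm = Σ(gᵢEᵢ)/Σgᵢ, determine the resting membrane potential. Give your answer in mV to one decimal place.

Σ gᵢEᵢ = 1.3·(50.4) + 18·(-69.0) = -1176.48
Σ gᵢ = 1.3 + 18 = 19.3
Vm = -1176.48 / 19.3 = -60.96 mV

-61.0 mV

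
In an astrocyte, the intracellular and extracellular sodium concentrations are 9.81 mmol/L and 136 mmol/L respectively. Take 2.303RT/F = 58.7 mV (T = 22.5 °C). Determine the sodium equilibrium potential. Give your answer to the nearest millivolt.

E = (58.7/z) · log₁₀([Na⁺]_out/[Na⁺]_in) with z = +1.
= (58.7/1) · log₁₀(136/9.81) = 58.70 · log₁₀(13.86)
= 58.70 · (1.1419) = 67.03 mV

67 mV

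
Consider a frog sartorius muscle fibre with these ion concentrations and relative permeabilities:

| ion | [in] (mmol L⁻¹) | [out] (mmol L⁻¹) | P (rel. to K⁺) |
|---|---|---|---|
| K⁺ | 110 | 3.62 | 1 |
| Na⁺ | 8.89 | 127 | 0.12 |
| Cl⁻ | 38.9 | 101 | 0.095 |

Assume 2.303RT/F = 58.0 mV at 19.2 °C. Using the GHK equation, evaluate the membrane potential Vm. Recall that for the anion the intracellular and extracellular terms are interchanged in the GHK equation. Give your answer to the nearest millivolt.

-42 mV

Vm = 58.0 · log₁₀[(Σ P·[cation]ₒ + Σ P·[anion]ᵢ) / (Σ P·[cation]ᵢ + Σ P·[anion]ₒ)]
Numerator = 1×3.62 + 0.12×127 + 0.095×38.9 = 22.56
Denominator = 1×110 + 0.12×8.89 + 0.095×101 = 120.7
Vm = 58.0 · log₁₀(0.18693) = 58.0 × (-0.7283) = -42.24 mV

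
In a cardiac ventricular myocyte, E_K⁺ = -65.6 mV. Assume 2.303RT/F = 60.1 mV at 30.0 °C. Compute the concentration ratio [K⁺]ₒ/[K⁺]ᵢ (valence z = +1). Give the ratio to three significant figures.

0.0810

log₁₀([out]/[in]) = E·z/(60.1) = -65.6 × 1 / 60.1 = -1.0915
[out]/[in] = 10^(-1.0915) = 0.081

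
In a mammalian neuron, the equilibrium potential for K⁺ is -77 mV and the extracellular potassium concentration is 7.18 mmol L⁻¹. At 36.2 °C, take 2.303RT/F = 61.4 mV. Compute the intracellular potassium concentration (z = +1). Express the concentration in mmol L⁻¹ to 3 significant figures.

Nernst: E = (61.4/1) · log₁₀([out]/[in]), so log₁₀([out]/[in]) = -77.0 × 1 / 61.4 = -1.2541.
[out]/[in] = 10^(-1.2541) = 0.05571.
[in] = 7.18 / 0.05571 = 128.9 mmol L⁻¹.

129 mmol L⁻¹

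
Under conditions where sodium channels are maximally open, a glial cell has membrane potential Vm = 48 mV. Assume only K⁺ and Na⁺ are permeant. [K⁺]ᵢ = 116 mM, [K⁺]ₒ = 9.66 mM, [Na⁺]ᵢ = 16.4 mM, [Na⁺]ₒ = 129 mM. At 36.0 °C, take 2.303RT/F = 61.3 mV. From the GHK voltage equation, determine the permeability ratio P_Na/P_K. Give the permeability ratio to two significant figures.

Let α = P_Na/P_K. GHK: Vm = 61.3·log₁₀[(Kₒ + α·Naₒ)/(Kᵢ + α·Naᵢ)].
10^(Vm/61.3) = 10^(48.0/61.3) = 6.0678
So 6.0678·(Kᵢ + α·Naᵢ) = Kₒ + α·Naₒ → α = (6.0678·116.0 − 9.66) / (129.0 − 6.0678·16.4)
α = (703.9 − 9.66) / (129.0 − 99.51) = 694.2/29.49 = 23.54

24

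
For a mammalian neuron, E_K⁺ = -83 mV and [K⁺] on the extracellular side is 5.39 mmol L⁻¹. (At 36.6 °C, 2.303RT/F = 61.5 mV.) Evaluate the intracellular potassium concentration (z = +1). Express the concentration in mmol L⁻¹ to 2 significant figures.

120 mmol L⁻¹

Nernst: E = (61.5/1) · log₁₀([out]/[in]), so log₁₀([out]/[in]) = -83.0 × 1 / 61.5 = -1.3496.
[out]/[in] = 10^(-1.3496) = 0.04471.
[in] = 5.39 / 0.04471 = 120.6 mmol L⁻¹.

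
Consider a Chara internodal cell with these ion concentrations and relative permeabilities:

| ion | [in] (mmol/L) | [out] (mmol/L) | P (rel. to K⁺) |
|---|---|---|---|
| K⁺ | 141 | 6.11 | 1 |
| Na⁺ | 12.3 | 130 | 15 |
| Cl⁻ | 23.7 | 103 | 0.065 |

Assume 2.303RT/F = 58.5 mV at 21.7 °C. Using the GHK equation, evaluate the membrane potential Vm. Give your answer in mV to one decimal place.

Vm = 58.5 · log₁₀[(Σ P·[cation]ₒ + Σ P·[anion]ᵢ) / (Σ P·[cation]ᵢ + Σ P·[anion]ₒ)]
Numerator = 1×6.11 + 15×130 + 0.065×23.7 = 1958
Denominator = 1×141 + 15×12.3 + 0.065×103 = 332.2
Vm = 58.5 · log₁₀(5.8931) = 58.5 × (0.7703) = 45.07 mV

45.1 mV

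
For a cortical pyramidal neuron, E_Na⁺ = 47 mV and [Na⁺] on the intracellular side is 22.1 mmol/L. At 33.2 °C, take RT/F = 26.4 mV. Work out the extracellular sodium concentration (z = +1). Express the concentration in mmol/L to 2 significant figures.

Nernst: E = (26.4/1) · ln([out]/[in]), so ln([out]/[in]) = 47.0 × 1 / 26.4 = 1.7803.
[out]/[in] = e^(1.7803) = 5.932.
[out] = 5.932 × 22.1 = 131.1 mmol/L.

130 mmol/L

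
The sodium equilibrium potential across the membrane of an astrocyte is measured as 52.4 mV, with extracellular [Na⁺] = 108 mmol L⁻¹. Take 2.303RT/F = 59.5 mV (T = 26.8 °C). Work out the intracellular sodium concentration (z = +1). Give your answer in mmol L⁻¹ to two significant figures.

14 mmol L⁻¹

Nernst: E = (59.5/1) · log₁₀([out]/[in]), so log₁₀([out]/[in]) = 52.4 × 1 / 59.5 = 0.8807.
[out]/[in] = 10^(0.8807) = 7.598.
[in] = 108 / 7.598 = 14.22 mmol L⁻¹.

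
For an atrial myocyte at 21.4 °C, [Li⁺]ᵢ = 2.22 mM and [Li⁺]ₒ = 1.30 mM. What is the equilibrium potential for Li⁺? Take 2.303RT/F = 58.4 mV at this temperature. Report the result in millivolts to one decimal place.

E = (58.4/z) · log₁₀([Li⁺]_out/[Li⁺]_in) with z = +1.
= (58.4/1) · log₁₀(1.30/2.22) = 58.40 · log₁₀(0.5856)
= 58.40 · (-0.2324) = -13.57 mV

-13.6 mV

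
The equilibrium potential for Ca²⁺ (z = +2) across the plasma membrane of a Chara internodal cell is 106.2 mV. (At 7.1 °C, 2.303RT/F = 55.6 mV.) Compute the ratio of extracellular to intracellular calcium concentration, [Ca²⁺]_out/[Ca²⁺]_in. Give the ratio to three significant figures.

6610

log₁₀([out]/[in]) = E·z/(55.6) = 106.2 × 2 / 55.6 = 3.8201
[out]/[in] = 10^(3.8201) = 6609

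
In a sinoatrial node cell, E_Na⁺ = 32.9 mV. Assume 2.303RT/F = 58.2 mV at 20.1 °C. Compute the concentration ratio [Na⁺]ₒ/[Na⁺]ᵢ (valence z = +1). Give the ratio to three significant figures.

log₁₀([out]/[in]) = E·z/(58.2) = 32.9 × 1 / 58.2 = 0.5653
[out]/[in] = 10^(0.5653) = 3.675

3.68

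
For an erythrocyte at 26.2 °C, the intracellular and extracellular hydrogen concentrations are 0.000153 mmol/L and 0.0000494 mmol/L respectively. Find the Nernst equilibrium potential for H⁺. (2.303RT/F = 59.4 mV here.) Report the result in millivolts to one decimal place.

-29.2 mV

E = (59.4/z) · log₁₀([H⁺]_out/[H⁺]_in) with z = +1.
= (59.4/1) · log₁₀(0.0000494/0.000153) = 59.40 · log₁₀(0.3229)
= 59.40 · (-0.4910) = -29.16 mV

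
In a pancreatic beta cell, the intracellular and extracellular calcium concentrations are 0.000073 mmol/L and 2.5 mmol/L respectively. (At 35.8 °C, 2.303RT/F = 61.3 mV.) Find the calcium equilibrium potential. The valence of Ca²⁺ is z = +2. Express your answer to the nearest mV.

139 mV

E = (61.3/z) · log₁₀([Ca²⁺]_out/[Ca²⁺]_in) with z = +2.
= (61.3/2) · log₁₀(2.5/0.000073) = 30.65 · log₁₀(3.425e+04)
= 30.65 · (4.5346) = 138.99 mV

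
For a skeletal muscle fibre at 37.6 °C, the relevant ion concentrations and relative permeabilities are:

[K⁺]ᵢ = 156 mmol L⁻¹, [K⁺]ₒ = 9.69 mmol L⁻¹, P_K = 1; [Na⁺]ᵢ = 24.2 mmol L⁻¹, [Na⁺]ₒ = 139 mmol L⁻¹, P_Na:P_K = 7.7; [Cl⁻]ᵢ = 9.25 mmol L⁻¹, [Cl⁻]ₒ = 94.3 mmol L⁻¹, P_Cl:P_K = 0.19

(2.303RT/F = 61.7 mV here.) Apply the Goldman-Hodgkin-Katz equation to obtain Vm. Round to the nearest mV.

Vm = 61.7 · log₁₀[(Σ P·[cation]ₒ + Σ P·[anion]ᵢ) / (Σ P·[cation]ᵢ + Σ P·[anion]ₒ)]
Numerator = 1×9.69 + 7.7×139 + 0.19×9.25 = 1082
Denominator = 1×156 + 7.7×24.2 + 0.19×94.3 = 360.3
Vm = 61.7 · log₁₀(3.0027) = 61.7 × (0.4775) = 29.46 mV

29 mV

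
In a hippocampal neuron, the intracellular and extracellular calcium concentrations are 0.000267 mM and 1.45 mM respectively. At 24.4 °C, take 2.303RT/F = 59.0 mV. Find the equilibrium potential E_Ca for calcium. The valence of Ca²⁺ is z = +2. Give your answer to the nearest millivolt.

E = (59.0/z) · log₁₀([Ca²⁺]_out/[Ca²⁺]_in) with z = +2.
= (59.0/2) · log₁₀(1.45/0.000267) = 29.50 · log₁₀(5431)
= 29.50 · (3.7349) = 110.18 mV

110 mV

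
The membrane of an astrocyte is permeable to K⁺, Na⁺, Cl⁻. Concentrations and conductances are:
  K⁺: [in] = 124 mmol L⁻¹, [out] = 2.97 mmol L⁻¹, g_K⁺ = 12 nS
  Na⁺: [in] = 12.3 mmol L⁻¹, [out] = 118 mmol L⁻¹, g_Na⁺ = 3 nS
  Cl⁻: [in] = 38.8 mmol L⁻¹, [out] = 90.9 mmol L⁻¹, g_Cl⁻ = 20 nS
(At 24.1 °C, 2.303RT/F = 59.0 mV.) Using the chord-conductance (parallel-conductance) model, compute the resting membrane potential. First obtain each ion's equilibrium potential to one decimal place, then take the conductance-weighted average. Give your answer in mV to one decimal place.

E_K⁺ = (59.0/1)·log₁₀(2.97/124) = -95.6 mV
E_Na⁺ = (59.0/1)·log₁₀(118/12.3) = 57.9 mV
E_Cl⁻ = (59.0/-1)·log₁₀(90.9/38.8) = -21.8 mV
Vm = (Σ gᵢEᵢ)/(Σ gᵢ) = (12·-95.6 + 3·57.9 + 20·-21.8) / (12 + 3 + 20)
= -1409.50 / 35 = -40.27 mV

-40.3 mV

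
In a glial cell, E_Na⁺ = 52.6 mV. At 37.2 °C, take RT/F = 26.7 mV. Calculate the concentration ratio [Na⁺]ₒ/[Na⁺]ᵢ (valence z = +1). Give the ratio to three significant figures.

7.17

ln([out]/[in]) = E·z/(26.7) = 52.6 × 1 / 26.7 = 1.9700
[out]/[in] = e^(1.9700) = 7.171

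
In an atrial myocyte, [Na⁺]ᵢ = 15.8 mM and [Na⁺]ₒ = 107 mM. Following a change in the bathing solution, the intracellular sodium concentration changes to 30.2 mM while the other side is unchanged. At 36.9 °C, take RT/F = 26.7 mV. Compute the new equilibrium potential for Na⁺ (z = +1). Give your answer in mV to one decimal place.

33.8 mV

After the shift: [Na⁺]_out = 107, [Na⁺]_in = 30.2 mM.
E_new = (26.7/1)·ln(107/30.2) = 26.70 · (1.2650) = 33.78 mV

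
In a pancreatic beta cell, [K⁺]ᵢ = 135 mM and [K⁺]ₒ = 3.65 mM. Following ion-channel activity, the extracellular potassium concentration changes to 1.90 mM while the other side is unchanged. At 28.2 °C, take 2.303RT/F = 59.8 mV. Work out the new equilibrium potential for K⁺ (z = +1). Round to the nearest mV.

After the shift: [K⁺]_out = 1.90, [K⁺]_in = 135 mM.
E_new = (59.8/1)·log₁₀(1.90/135) = 59.80 · (-1.8516) = -110.72 mV

-111 mV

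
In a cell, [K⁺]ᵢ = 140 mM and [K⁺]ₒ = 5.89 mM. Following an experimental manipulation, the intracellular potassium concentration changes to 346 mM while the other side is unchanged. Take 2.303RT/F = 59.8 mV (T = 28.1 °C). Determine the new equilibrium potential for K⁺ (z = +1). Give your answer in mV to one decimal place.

-105.8 mV

After the shift: [K⁺]_out = 5.89, [K⁺]_in = 346 mM.
E_new = (59.8/1)·log₁₀(5.89/346) = 59.80 · (-1.7690) = -105.78 mV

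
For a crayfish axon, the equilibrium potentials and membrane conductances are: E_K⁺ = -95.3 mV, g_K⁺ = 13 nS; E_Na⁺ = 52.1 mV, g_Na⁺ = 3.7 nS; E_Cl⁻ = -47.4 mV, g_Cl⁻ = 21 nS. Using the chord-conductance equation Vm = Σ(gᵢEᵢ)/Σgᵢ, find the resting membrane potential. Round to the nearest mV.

-54 mV

Σ gᵢEᵢ = 13·(-95.3) + 3.7·(52.1) + 21·(-47.4) = -2041.53
Σ gᵢ = 13 + 3.7 + 21 = 37.7
Vm = -2041.53 / 37.7 = -54.15 mV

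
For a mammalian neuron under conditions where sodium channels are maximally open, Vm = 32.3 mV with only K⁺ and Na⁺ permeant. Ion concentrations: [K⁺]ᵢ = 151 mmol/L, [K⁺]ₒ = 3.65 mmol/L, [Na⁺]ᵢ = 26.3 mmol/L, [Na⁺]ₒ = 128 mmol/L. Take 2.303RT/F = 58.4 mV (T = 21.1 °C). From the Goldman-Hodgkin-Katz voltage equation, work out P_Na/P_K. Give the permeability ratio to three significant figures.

15.8

Let α = P_Na/P_K. GHK: Vm = 58.4·log₁₀[(Kₒ + α·Naₒ)/(Kᵢ + α·Naᵢ)].
10^(Vm/58.4) = 10^(32.3/58.4) = 3.5734
So 3.5734·(Kᵢ + α·Naᵢ) = Kₒ + α·Naₒ → α = (3.5734·151.0 − 3.65) / (128.0 − 3.5734·26.3)
α = (539.6 − 3.65) / (128.0 − 93.98) = 535.9/34.02 = 15.75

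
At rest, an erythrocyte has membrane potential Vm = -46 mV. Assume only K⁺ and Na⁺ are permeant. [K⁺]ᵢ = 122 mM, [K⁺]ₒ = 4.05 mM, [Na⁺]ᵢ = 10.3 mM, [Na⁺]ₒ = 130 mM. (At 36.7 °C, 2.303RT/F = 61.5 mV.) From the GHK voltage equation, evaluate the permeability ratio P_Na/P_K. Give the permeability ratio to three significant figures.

0.138

Let α = P_Na/P_K. GHK: Vm = 61.5·log₁₀[(Kₒ + α·Naₒ)/(Kᵢ + α·Naᵢ)].
10^(Vm/61.5) = 10^(-46.0/61.5) = 0.17866
So 0.17866·(Kᵢ + α·Naᵢ) = Kₒ + α·Naₒ → α = (0.17866·122.0 − 4.05) / (130.0 − 0.17866·10.3)
α = (21.8 − 4.05) / (130.0 − 1.84) = 17.75/128.2 = 0.1385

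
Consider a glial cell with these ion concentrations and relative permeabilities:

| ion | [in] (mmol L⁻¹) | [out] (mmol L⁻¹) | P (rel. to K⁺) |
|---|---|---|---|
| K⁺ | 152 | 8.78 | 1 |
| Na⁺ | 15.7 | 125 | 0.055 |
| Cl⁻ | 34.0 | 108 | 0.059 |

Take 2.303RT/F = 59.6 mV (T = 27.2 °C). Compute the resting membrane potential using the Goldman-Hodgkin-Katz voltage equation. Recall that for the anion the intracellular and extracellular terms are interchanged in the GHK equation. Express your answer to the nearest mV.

-57 mV

Vm = 59.6 · log₁₀[(Σ P·[cation]ₒ + Σ P·[anion]ᵢ) / (Σ P·[cation]ᵢ + Σ P·[anion]ₒ)]
Numerator = 1×8.78 + 0.055×125 + 0.059×34.0 = 17.66
Denominator = 1×152 + 0.055×15.7 + 0.059×108 = 159.2
Vm = 59.6 · log₁₀(0.11091) = 59.6 × (-0.9550) = -56.92 mV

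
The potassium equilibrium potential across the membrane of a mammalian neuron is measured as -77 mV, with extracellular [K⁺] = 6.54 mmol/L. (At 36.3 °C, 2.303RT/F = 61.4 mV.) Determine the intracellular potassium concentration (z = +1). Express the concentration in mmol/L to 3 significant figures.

117 mmol/L

Nernst: E = (61.4/1) · log₁₀([out]/[in]), so log₁₀([out]/[in]) = -77.0 × 1 / 61.4 = -1.2541.
[out]/[in] = 10^(-1.2541) = 0.05571.
[in] = 6.54 / 0.05571 = 117.4 mmol/L.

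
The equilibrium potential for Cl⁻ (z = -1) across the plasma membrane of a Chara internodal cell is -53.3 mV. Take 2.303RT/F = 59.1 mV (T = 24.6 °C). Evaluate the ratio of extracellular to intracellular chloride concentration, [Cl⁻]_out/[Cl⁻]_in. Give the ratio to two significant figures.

8.0

log₁₀([out]/[in]) = E·z/(59.1) = -53.3 × -1 / 59.1 = 0.9019
[out]/[in] = 10^(0.9019) = 7.977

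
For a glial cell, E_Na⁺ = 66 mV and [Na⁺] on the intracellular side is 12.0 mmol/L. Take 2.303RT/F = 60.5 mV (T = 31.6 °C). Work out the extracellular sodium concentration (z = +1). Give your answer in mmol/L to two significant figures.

150 mmol/L

Nernst: E = (60.5/1) · log₁₀([out]/[in]), so log₁₀([out]/[in]) = 66.0 × 1 / 60.5 = 1.0909.
[out]/[in] = 10^(1.0909) = 12.33.
[out] = 12.33 × 12.0 = 147.9 mmol/L.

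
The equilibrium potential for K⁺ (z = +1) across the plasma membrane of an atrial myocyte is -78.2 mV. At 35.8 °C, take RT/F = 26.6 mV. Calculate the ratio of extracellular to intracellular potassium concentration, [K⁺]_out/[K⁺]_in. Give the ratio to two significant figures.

ln([out]/[in]) = E·z/(26.6) = -78.2 × 1 / 26.6 = -2.9398
[out]/[in] = e^(-2.9398) = 0.05287

0.053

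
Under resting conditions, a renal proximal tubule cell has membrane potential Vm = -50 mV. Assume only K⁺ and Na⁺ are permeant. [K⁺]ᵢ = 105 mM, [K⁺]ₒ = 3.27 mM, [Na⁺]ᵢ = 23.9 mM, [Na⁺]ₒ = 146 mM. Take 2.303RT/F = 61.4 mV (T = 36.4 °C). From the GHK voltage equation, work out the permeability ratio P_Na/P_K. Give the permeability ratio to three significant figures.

Let α = P_Na/P_K. GHK: Vm = 61.4·log₁₀[(Kₒ + α·Naₒ)/(Kᵢ + α·Naᵢ)].
10^(Vm/61.4) = 10^(-50.0/61.4) = 0.15334
So 0.15334·(Kᵢ + α·Naᵢ) = Kₒ + α·Naₒ → α = (0.15334·105.0 − 3.27) / (146.0 − 0.15334·23.9)
α = (16.1 − 3.27) / (146.0 − 3.665) = 12.83/142.3 = 0.09015

0.0901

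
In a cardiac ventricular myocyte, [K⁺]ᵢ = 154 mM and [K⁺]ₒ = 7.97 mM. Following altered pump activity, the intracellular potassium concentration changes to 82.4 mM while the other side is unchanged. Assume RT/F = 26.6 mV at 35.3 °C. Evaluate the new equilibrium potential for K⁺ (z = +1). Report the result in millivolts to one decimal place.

-62.1 mV

After the shift: [K⁺]_out = 7.97, [K⁺]_in = 82.4 mM.
E_new = (26.6/1)·ln(7.97/82.4) = 26.60 · (-2.3359) = -62.13 mV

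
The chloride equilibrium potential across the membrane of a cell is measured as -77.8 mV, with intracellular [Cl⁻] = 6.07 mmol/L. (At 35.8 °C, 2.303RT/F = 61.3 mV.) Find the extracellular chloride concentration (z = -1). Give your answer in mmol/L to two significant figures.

Nernst: E = (61.3/-1) · log₁₀([out]/[in]), so log₁₀([out]/[in]) = -77.8 × -1 / 61.3 = 1.2692.
[out]/[in] = 10^(1.2692) = 18.59.
[out] = 18.59 × 6.07 = 112.8 mmol/L.

110 mmol/L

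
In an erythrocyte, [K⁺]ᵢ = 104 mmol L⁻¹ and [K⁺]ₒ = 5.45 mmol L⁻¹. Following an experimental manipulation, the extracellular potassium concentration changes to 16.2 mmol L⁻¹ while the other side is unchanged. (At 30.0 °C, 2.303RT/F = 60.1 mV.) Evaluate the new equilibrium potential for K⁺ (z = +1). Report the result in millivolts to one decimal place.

After the shift: [K⁺]_out = 16.2, [K⁺]_in = 104 mmol L⁻¹.
E_new = (60.1/1)·log₁₀(16.2/104) = 60.10 · (-0.8075) = -48.53 mV

-48.5 mV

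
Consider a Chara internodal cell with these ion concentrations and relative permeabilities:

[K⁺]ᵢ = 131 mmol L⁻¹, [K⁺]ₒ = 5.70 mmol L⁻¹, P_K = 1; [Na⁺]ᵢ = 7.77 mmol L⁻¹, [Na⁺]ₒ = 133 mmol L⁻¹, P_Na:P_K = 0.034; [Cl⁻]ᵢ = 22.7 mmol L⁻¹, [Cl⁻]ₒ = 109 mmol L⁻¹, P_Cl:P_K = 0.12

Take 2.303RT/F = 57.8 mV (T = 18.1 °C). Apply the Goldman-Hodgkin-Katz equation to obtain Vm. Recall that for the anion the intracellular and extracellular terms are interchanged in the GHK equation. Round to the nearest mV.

Vm = 57.8 · log₁₀[(Σ P·[cation]ₒ + Σ P·[anion]ᵢ) / (Σ P·[cation]ᵢ + Σ P·[anion]ₒ)]
Numerator = 1×5.70 + 0.034×133 + 0.12×22.7 = 12.95
Denominator = 1×131 + 0.034×7.77 + 0.12×109 = 144.3
Vm = 57.8 · log₁₀(0.089688) = 57.8 × (-1.0473) = -60.53 mV

-61 mV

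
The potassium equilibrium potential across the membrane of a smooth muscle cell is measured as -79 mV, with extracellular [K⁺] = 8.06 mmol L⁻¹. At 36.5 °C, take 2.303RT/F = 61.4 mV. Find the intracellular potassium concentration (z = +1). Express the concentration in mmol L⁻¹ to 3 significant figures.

Nernst: E = (61.4/1) · log₁₀([out]/[in]), so log₁₀([out]/[in]) = -79.0 × 1 / 61.4 = -1.2866.
[out]/[in] = 10^(-1.2866) = 0.05168.
[in] = 8.06 / 0.05168 = 155.9 mmol L⁻¹.

156 mmol L⁻¹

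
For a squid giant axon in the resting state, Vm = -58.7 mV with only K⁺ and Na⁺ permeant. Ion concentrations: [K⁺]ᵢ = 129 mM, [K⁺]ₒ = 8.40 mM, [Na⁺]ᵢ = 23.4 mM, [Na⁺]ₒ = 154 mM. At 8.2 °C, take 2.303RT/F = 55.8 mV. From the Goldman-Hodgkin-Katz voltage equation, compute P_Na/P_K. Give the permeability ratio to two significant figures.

Let α = P_Na/P_K. GHK: Vm = 55.8·log₁₀[(Kₒ + α·Naₒ)/(Kᵢ + α·Naᵢ)].
10^(Vm/55.8) = 10^(-58.7/55.8) = 0.088721
So 0.088721·(Kᵢ + α·Naᵢ) = Kₒ + α·Naₒ → α = (0.088721·129.0 − 8.4) / (154.0 − 0.088721·23.4)
α = (11.45 − 8.4) / (154.0 − 2.076) = 3.045/151.9 = 0.02004

0.020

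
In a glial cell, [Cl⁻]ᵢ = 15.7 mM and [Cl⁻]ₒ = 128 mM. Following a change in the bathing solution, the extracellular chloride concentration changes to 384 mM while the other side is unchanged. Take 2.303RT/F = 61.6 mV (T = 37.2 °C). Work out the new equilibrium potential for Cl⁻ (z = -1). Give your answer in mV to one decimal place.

-85.5 mV

After the shift: [Cl⁻]_out = 384, [Cl⁻]_in = 15.7 mM.
E_new = (61.6/-1)·log₁₀(384/15.7) = -61.60 · (1.3884) = -85.53 mV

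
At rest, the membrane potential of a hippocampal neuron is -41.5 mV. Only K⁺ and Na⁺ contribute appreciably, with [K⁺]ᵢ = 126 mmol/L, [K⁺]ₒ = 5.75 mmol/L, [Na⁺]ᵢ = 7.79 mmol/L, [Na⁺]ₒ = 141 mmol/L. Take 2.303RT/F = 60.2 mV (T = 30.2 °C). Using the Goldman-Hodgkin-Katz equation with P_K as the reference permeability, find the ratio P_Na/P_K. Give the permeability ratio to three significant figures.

0.144

Let α = P_Na/P_K. GHK: Vm = 60.2·log₁₀[(Kₒ + α·Naₒ)/(Kᵢ + α·Naᵢ)].
10^(Vm/60.2) = 10^(-41.5/60.2) = 0.20447
So 0.20447·(Kᵢ + α·Naᵢ) = Kₒ + α·Naₒ → α = (0.20447·126.0 − 5.75) / (141.0 − 0.20447·7.79)
α = (25.76 − 5.75) / (141.0 − 1.593) = 20.01/139.4 = 0.1436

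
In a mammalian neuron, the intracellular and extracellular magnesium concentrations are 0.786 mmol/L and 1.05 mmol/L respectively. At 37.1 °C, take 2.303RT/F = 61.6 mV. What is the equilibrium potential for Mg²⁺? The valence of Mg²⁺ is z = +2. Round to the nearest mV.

4 mV

E = (61.6/z) · log₁₀([Mg²⁺]_out/[Mg²⁺]_in) with z = +2.
= (61.6/2) · log₁₀(1.05/0.786) = 30.80 · log₁₀(1.336)
= 30.80 · (0.1258) = 3.87 mV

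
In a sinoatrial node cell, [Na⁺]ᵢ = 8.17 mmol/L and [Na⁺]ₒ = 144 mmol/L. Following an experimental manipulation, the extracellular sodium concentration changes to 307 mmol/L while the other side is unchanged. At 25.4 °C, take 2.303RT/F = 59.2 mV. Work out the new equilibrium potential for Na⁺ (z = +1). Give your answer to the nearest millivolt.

After the shift: [Na⁺]_out = 307, [Na⁺]_in = 8.17 mmol/L.
E_new = (59.2/1)·log₁₀(307/8.17) = 59.20 · (1.5749) = 93.24 mV

93 mV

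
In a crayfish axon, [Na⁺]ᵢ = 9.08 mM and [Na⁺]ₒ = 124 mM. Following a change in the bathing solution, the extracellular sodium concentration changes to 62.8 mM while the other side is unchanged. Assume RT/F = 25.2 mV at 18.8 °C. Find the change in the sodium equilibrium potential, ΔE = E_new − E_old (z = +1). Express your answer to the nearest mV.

-17 mV

E_old = (25.2/1)·ln(124/9.08) = 65.88 mV
E_new = (25.2/1)·ln(62.8/9.08) = 48.73 mV
ΔE = 48.73 − (65.88) = -17.14 mV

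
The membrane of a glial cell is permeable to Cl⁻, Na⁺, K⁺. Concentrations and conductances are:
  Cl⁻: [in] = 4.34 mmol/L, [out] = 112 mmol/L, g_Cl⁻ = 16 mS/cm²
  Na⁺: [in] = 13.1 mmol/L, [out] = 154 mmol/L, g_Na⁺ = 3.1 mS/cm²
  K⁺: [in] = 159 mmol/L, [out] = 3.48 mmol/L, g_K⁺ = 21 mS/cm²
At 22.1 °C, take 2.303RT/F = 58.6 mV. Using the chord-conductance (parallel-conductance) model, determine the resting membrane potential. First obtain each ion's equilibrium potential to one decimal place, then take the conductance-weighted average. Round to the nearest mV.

-79 mV

E_Cl⁻ = (58.6/-1)·log₁₀(112/4.34) = -82.7 mV
E_Na⁺ = (58.6/1)·log₁₀(154/13.1) = 62.7 mV
E_K⁺ = (58.6/1)·log₁₀(3.48/159) = -97.3 mV
Vm = (Σ gᵢEᵢ)/(Σ gᵢ) = (16·-82.7 + 3.1·62.7 + 21·-97.3) / (16 + 3.1 + 21)
= -3172.13 / 40.1 = -79.11 mV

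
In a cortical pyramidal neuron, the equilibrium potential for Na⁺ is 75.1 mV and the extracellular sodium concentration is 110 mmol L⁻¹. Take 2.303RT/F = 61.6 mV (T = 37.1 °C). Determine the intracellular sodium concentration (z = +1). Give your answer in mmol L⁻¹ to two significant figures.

Nernst: E = (61.6/1) · log₁₀([out]/[in]), so log₁₀([out]/[in]) = 75.1 × 1 / 61.6 = 1.2192.
[out]/[in] = 10^(1.2192) = 16.56.
[in] = 110 / 16.56 = 6.641 mmol L⁻¹.

6.6 mmol L⁻¹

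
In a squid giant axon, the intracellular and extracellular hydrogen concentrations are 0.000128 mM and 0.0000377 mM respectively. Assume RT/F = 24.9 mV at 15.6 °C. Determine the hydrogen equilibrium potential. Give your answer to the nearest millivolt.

-30 mV

E = (24.9/z) · ln([H⁺]_out/[H⁺]_in) with z = +1.
= (24.9/1) · ln(0.0000377/0.000128) = 24.90 · ln(0.2945)
= 24.90 · (-1.2224) = -30.44 mV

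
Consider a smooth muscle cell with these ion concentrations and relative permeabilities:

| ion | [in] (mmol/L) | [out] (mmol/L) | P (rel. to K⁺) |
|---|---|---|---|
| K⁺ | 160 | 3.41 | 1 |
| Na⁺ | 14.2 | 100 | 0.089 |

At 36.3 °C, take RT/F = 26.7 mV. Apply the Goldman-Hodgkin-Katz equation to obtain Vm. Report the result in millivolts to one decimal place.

-68.7 mV

Vm = 26.7 · ln[(Σ P·[cation]ₒ + Σ P·[anion]ᵢ) / (Σ P·[cation]ᵢ + Σ P·[anion]ₒ)]
Numerator = 1×3.41 + 0.089×100 = 12.31
Denominator = 1×160 + 0.089×14.2 = 161.3
Vm = 26.7 · ln(0.076335) = 26.7 × (-2.5726) = -68.69 mV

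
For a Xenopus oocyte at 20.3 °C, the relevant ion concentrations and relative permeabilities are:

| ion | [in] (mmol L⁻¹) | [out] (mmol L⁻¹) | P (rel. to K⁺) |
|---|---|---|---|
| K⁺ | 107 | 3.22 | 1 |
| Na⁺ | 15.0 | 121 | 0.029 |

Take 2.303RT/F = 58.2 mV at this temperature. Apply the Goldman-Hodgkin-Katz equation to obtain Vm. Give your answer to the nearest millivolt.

-70 mV

Vm = 58.2 · log₁₀[(Σ P·[cation]ₒ + Σ P·[anion]ᵢ) / (Σ P·[cation]ᵢ + Σ P·[anion]ₒ)]
Numerator = 1×3.22 + 0.029×121 = 6.729
Denominator = 1×107 + 0.029×15.0 = 107.4
Vm = 58.2 · log₁₀(0.062633) = 58.2 × (-1.2032) = -70.03 mV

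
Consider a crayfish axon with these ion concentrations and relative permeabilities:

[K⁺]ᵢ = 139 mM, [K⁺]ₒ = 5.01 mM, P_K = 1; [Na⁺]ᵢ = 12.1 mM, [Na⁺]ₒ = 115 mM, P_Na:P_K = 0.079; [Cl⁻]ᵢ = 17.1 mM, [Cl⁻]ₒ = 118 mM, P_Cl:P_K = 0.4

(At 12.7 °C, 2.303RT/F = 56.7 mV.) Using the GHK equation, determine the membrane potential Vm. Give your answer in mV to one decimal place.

Vm = 56.7 · log₁₀[(Σ P·[cation]ₒ + Σ P·[anion]ᵢ) / (Σ P·[cation]ᵢ + Σ P·[anion]ₒ)]
Numerator = 1×5.01 + 0.079×115 + 0.4×17.1 = 20.94
Denominator = 1×139 + 0.079×12.1 + 0.4×118 = 187.2
Vm = 56.7 · log₁₀(0.11186) = 56.7 × (-0.9513) = -53.94 mV

-53.9 mV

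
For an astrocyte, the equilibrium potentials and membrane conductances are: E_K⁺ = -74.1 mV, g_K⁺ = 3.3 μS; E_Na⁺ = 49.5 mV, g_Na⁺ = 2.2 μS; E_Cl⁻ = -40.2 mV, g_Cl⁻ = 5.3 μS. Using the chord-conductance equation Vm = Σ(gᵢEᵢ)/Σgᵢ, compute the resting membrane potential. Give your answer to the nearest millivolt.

-32 mV

Σ gᵢEᵢ = 3.3·(-74.1) + 2.2·(49.5) + 5.3·(-40.2) = -348.69
Σ gᵢ = 3.3 + 2.2 + 5.3 = 10.8
Vm = -348.69 / 10.8 = -32.29 mV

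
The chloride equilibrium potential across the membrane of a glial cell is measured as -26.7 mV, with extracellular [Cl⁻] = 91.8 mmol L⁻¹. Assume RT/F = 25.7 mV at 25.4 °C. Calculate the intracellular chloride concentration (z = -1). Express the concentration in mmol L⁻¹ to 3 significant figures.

Nernst: E = (25.7/-1) · ln([out]/[in]), so ln([out]/[in]) = -26.7 × -1 / 25.7 = 1.0389.
[out]/[in] = e^(1.0389) = 2.826.
[in] = 91.8 / 2.826 = 32.48 mmol L⁻¹.

32.5 mmol L⁻¹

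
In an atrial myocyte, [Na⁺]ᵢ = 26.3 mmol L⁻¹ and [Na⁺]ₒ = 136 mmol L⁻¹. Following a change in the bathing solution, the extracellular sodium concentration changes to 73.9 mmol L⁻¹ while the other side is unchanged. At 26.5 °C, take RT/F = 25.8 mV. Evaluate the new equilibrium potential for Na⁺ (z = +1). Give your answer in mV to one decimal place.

26.7 mV

After the shift: [Na⁺]_out = 73.9, [Na⁺]_in = 26.3 mmol L⁻¹.
E_new = (25.8/1)·ln(73.9/26.3) = 25.80 · (1.0331) = 26.66 mV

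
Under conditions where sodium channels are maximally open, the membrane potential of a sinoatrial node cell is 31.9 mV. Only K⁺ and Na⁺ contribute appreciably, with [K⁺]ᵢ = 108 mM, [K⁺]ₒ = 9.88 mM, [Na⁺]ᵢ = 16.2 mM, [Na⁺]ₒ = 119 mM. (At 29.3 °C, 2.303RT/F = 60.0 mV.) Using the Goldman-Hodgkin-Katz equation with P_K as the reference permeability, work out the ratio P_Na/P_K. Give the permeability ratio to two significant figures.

Let α = P_Na/P_K. GHK: Vm = 60.0·log₁₀[(Kₒ + α·Naₒ)/(Kᵢ + α·Naᵢ)].
10^(Vm/60.0) = 10^(31.9/60.0) = 3.4015
So 3.4015·(Kᵢ + α·Naᵢ) = Kₒ + α·Naₒ → α = (3.4015·108.0 − 9.88) / (119.0 − 3.4015·16.2)
α = (367.4 − 9.88) / (119.0 − 55.1) = 357.5/63.9 = 5.595

5.6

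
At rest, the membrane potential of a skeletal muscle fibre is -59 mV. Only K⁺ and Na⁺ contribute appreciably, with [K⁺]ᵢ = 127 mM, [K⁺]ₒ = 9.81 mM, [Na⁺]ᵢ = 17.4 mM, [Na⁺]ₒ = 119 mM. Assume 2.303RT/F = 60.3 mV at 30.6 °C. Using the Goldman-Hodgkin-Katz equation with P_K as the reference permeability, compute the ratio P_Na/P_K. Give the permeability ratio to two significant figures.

0.030

Let α = P_Na/P_K. GHK: Vm = 60.3·log₁₀[(Kₒ + α·Naₒ)/(Kᵢ + α·Naᵢ)].
10^(Vm/60.3) = 10^(-59.0/60.3) = 0.10509
So 0.10509·(Kᵢ + α·Naᵢ) = Kₒ + α·Naₒ → α = (0.10509·127.0 − 9.81) / (119.0 − 0.10509·17.4)
α = (13.35 − 9.81) / (119.0 − 1.829) = 3.536/117.2 = 0.03018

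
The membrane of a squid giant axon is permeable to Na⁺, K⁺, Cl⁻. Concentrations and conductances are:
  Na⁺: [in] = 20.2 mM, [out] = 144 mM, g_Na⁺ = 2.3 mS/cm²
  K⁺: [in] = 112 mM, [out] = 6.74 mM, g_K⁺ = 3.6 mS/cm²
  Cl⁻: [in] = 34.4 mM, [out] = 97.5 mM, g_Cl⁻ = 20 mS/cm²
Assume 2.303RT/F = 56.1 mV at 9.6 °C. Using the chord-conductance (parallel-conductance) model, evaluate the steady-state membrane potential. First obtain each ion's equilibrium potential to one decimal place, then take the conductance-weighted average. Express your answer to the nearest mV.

-25 mV

E_Na⁺ = (56.1/1)·log₁₀(144/20.2) = 47.9 mV
E_K⁺ = (56.1/1)·log₁₀(6.74/112) = -68.5 mV
E_Cl⁻ = (56.1/-1)·log₁₀(97.5/34.4) = -25.4 mV
Vm = (Σ gᵢEᵢ)/(Σ gᵢ) = (2.3·47.9 + 3.6·-68.5 + 20·-25.4) / (2.3 + 3.6 + 20)
= -644.43 / 25.9 = -24.88 mV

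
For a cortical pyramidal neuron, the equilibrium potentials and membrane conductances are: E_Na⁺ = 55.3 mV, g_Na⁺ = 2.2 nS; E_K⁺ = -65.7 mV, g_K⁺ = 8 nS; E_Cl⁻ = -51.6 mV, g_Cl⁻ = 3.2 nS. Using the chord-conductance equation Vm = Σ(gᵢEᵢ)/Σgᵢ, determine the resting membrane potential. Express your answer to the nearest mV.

-42 mV

Σ gᵢEᵢ = 2.2·(55.3) + 8·(-65.7) + 3.2·(-51.6) = -569.06
Σ gᵢ = 2.2 + 8 + 3.2 = 13.4
Vm = -569.06 / 13.4 = -42.47 mV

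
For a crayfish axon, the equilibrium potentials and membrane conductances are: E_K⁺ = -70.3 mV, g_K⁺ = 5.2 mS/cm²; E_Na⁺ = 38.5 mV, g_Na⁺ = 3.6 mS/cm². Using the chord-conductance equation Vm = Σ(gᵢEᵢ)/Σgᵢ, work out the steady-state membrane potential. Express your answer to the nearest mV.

-26 mV

Σ gᵢEᵢ = 5.2·(-70.3) + 3.6·(38.5) = -226.96
Σ gᵢ = 5.2 + 3.6 = 8.8
Vm = -226.96 / 8.8 = -25.79 mV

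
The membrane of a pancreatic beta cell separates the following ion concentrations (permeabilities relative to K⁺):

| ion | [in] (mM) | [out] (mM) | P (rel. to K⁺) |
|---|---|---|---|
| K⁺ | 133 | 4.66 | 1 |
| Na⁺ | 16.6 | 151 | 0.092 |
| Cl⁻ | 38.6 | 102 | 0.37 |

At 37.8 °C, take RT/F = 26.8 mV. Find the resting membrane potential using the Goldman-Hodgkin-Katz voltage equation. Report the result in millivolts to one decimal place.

Vm = 26.8 · ln[(Σ P·[cation]ₒ + Σ P·[anion]ᵢ) / (Σ P·[cation]ᵢ + Σ P·[anion]ₒ)]
Numerator = 1×4.66 + 0.092×151 + 0.37×38.6 = 32.83
Denominator = 1×133 + 0.092×16.6 + 0.37×102 = 172.3
Vm = 26.8 · ln(0.1906) = 26.8 × (-1.6576) = -44.42 mV

-44.4 mV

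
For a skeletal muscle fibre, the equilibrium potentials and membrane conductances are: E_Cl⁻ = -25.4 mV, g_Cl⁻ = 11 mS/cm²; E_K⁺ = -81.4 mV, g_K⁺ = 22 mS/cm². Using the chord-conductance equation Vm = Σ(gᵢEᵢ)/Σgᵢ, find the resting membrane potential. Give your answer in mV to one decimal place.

Σ gᵢEᵢ = 11·(-25.4) + 22·(-81.4) = -2070.20
Σ gᵢ = 11 + 22 = 33
Vm = -2070.20 / 33 = -62.73 mV

-62.7 mV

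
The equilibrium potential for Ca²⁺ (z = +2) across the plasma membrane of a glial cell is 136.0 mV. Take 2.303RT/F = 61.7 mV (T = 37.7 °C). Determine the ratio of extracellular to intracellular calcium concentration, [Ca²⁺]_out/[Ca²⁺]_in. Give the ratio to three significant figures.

25600

log₁₀([out]/[in]) = E·z/(61.7) = 136.0 × 2 / 61.7 = 4.4084
[out]/[in] = 10^(4.4084) = 2.561e+04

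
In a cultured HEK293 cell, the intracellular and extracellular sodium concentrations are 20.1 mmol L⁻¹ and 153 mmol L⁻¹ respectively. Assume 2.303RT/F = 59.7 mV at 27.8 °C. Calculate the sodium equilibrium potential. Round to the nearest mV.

E = (59.7/z) · log₁₀([Na⁺]_out/[Na⁺]_in) with z = +1.
= (59.7/1) · log₁₀(153/20.1) = 59.70 · log₁₀(7.612)
= 59.70 · (0.8815) = 52.63 mV

53 mV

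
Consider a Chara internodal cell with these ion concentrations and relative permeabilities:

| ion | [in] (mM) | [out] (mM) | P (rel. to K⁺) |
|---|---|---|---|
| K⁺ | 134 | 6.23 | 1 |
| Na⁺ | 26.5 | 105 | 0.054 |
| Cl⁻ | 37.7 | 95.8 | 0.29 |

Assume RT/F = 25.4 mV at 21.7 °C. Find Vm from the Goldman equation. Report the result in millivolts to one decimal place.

Vm = 25.4 · ln[(Σ P·[cation]ₒ + Σ P·[anion]ᵢ) / (Σ P·[cation]ᵢ + Σ P·[anion]ₒ)]
Numerator = 1×6.23 + 0.054×105 + 0.29×37.7 = 22.83
Denominator = 1×134 + 0.054×26.5 + 0.29×95.8 = 163.2
Vm = 25.4 · ln(0.1399) = 25.4 × (-1.9668) = -49.96 mV

-50.0 mV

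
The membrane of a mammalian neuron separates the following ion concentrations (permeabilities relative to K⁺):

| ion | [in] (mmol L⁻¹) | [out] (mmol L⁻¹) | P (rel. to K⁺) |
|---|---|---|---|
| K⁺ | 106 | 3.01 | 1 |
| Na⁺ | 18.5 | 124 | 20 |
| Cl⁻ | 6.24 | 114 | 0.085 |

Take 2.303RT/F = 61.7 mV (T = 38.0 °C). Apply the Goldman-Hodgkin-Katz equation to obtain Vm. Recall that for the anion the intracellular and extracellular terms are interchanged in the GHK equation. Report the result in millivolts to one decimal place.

43.7 mV

Vm = 61.7 · log₁₀[(Σ P·[cation]ₒ + Σ P·[anion]ᵢ) / (Σ P·[cation]ᵢ + Σ P·[anion]ₒ)]
Numerator = 1×3.01 + 20×124 + 0.085×6.24 = 2484
Denominator = 1×106 + 20×18.5 + 0.085×114 = 485.7
Vm = 61.7 · log₁₀(5.1134) = 61.7 × (0.7087) = 43.73 mV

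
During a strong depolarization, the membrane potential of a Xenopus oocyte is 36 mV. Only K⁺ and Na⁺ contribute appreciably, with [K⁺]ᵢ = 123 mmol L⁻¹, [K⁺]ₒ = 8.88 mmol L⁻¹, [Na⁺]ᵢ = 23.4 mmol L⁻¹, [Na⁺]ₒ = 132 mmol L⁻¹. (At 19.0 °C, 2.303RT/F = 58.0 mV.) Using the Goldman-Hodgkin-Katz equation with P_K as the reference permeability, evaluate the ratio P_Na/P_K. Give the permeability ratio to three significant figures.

Let α = P_Na/P_K. GHK: Vm = 58.0·log₁₀[(Kₒ + α·Naₒ)/(Kᵢ + α·Naᵢ)].
10^(Vm/58.0) = 10^(36.0/58.0) = 4.1753
So 4.1753·(Kᵢ + α·Naᵢ) = Kₒ + α·Naₒ → α = (4.1753·123.0 − 8.88) / (132.0 − 4.1753·23.4)
α = (513.6 − 8.88) / (132.0 − 97.7) = 504.7/34.3 = 14.71

14.7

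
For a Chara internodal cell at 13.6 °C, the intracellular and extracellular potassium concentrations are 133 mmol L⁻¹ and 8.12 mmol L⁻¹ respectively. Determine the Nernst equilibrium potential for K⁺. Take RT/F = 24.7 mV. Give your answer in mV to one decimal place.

-69.1 mV

E = (24.7/z) · ln([K⁺]_out/[K⁺]_in) with z = +1.
= (24.7/1) · ln(8.12/133) = 24.70 · ln(0.06105)
= 24.70 · (-2.7960) = -69.06 mV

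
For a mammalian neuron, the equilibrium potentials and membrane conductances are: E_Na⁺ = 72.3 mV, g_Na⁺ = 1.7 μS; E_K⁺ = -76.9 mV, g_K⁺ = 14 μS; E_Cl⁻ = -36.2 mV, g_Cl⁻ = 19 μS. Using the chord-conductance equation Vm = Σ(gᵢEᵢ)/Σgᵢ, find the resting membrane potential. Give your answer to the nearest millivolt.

-47 mV

Σ gᵢEᵢ = 1.7·(72.3) + 14·(-76.9) + 19·(-36.2) = -1641.49
Σ gᵢ = 1.7 + 14 + 19 = 34.7
Vm = -1641.49 / 34.7 = -47.31 mV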